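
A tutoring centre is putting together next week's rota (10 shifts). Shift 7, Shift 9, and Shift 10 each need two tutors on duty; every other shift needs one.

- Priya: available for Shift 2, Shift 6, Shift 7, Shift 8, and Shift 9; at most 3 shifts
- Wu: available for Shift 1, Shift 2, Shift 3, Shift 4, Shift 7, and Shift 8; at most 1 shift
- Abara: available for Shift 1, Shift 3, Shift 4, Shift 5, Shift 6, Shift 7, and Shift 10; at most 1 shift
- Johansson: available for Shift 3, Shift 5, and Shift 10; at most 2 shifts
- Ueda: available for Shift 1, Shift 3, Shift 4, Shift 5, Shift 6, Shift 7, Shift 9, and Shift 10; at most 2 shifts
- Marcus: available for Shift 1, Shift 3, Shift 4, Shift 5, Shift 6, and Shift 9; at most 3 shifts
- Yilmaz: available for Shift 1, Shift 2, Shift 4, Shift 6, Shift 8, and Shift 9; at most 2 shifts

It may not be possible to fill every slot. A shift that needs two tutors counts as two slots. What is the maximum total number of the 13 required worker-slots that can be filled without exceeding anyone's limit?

13

Total capacity across all tutors is 3+1+1+2+2+3+2 = 14, and 13 slots are needed, so at most 13 can be filled.
An assignment achieving 13: Shift 1→Ueda, Shift 2→Priya, Shift 3→Marcus, Shift 4→Marcus, Shift 5→Johansson, Shift 6→Yilmaz, Shift 7→Priya+Wu, Shift 8→Priya, Shift 9→Ueda+Marcus, Shift 10→Abara+Johansson.
Loads: Priya 3/3, Wu 1/1, Abara 1/1, Johansson 2/2, Ueda 2/2, Marcus 3/3, Yilmaz 1/2.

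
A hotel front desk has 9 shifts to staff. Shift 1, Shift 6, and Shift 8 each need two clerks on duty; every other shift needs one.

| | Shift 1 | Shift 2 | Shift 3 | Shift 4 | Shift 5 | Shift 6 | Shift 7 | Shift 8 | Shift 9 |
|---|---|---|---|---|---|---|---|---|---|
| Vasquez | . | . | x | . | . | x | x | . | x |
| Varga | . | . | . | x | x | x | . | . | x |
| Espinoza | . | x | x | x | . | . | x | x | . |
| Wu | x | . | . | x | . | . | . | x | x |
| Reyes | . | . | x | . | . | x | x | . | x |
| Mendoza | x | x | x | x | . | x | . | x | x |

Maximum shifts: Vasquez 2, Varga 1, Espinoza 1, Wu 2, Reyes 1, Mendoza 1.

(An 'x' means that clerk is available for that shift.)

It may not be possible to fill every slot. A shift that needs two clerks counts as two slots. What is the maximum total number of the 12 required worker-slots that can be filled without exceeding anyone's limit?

8

Total capacity across all clerks is 2+1+1+2+1+1 = 8, and 12 slots are needed, so at most 8 can be filled.
An assignment achieving 8: Shift 1→Wu+Mendoza, Shift 2→Espinoza, Shift 3→Vasquez, Shift 5→Varga, Shift 6→Reyes, Shift 7→Vasquez, Shift 8→Wu.
Loads: Vasquez 2/2, Varga 1/1, Espinoza 1/1, Wu 2/2, Reyes 1/1, Mendoza 1/1.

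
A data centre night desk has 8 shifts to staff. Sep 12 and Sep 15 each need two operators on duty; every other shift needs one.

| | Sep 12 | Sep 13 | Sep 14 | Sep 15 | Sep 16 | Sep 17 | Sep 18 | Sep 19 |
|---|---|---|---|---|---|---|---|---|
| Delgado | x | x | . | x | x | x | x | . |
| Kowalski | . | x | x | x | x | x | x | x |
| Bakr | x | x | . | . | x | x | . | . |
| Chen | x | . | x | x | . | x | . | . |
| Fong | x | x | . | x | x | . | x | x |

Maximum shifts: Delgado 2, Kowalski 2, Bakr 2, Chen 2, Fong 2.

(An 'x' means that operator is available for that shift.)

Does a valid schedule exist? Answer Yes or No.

Yes

One valid schedule: Sep 12→Chen+Fong, Sep 13→Delgado, Sep 14→Kowalski, Sep 15→Chen+Fong, Sep 16→Bakr, Sep 17→Bakr, Sep 18→Delgado, Sep 19→Kowalski.
Loads: Delgado 2/2, Kowalski 2/2, Bakr 2/2, Chen 2/2, Fong 2/2 — all within limits.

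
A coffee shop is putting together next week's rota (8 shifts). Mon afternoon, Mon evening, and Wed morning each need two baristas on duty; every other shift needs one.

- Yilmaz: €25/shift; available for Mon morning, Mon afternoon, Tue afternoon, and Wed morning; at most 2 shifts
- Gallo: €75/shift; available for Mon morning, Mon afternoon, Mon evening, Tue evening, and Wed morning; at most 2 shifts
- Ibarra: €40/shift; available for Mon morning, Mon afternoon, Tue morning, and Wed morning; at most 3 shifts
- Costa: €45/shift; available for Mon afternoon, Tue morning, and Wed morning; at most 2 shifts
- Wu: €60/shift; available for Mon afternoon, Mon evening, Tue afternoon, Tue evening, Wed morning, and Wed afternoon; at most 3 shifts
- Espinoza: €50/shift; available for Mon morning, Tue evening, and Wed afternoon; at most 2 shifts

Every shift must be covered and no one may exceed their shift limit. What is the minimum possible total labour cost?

Mon evening can only be covered by Gallo and Wu, so that assignment is forced.
Picking the cheapest available barista for each shift independently would cost €455, but that ignores the shift limits.
An optimal schedule: Mon morning→Yilmaz, Mon afternoon→Ibarra+Costa, Mon evening→Wu+Gallo, Tue morning→Ibarra, Tue afternoon→Yilmaz, Tue evening→Espinoza, Wed morning→Ibarra+Costa, Wed afternoon→Espinoza.
Total: 25 + 40 + 45 + 60 + 75 + 40 + 25 + 50 + 40 + 45 + 50 = €495.

€495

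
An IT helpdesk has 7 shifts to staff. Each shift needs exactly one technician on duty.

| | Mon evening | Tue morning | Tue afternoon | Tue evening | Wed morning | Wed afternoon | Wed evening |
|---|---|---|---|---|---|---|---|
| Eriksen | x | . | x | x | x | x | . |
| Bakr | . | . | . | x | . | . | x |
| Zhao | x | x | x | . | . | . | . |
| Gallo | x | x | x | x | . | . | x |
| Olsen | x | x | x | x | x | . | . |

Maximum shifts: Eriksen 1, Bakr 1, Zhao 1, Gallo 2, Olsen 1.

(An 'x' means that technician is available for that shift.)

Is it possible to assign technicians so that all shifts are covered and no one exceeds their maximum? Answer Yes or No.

Total capacity is 1+1+1+2+1 = 6 but 7 worker-slots are needed — infeasible.

No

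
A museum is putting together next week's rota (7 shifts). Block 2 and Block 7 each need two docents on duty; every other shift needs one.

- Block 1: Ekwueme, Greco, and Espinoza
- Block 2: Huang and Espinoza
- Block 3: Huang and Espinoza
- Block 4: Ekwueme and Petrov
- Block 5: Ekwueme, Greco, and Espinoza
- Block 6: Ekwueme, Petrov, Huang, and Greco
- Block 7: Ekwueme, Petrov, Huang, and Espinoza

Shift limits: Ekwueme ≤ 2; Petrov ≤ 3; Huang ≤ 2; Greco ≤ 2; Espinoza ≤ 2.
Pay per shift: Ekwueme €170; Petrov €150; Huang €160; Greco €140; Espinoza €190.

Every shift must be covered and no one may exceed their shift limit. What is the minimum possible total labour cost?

€1410

Block 2 can only be covered by Huang and Espinoza, so that assignment is forced.
Picking the cheapest available docent for each shift independently would cost €1390, but that ignores the shift limits.
An optimal schedule: Block 1→Greco, Block 2→Huang+Espinoza, Block 3→Huang, Block 4→Petrov, Block 5→Greco, Block 6→Petrov, Block 7→Petrov+Ekwueme.
Total: 140 + 160 + 190 + 160 + 150 + 140 + 150 + 150 + 170 = €1410.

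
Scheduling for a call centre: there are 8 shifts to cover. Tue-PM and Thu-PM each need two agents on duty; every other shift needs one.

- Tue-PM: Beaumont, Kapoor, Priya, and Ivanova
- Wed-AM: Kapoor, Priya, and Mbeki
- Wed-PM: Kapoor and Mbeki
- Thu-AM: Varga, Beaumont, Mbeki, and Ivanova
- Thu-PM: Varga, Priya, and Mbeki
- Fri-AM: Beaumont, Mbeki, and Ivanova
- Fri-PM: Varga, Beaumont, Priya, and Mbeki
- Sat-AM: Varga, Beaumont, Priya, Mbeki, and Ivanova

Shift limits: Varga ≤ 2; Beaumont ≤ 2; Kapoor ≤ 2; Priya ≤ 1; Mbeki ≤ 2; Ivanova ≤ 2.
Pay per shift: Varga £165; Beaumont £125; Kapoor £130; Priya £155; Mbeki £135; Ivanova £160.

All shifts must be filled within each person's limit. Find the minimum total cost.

£1420

Picking the cheapest available agent for each shift independently would cost £1305, but that ignores the shift limits.
An optimal schedule: Tue-PM→Beaumont+Ivanova, Wed-AM→Kapoor, Wed-PM→Kapoor, Thu-AM→Mbeki, Thu-PM→Mbeki+Priya, Fri-AM→Beaumont, Fri-PM→Varga, Sat-AM→Ivanova.
Total: 125 + 160 + 130 + 130 + 135 + 135 + 155 + 125 + 165 + 160 = £1420.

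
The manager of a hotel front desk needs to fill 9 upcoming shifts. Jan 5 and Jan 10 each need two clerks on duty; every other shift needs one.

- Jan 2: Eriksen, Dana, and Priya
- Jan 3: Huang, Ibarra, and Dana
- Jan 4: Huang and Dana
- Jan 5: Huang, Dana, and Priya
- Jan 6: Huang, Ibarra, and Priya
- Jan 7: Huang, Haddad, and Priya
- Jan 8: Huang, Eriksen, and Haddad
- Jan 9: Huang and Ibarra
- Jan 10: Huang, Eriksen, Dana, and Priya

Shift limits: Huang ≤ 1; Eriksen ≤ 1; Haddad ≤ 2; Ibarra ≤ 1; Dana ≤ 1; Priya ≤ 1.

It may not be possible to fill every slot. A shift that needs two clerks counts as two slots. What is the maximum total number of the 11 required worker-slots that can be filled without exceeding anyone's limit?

7

Total capacity across all clerks is 1+1+2+1+1+1 = 7, and 11 slots are needed, so at most 7 can be filled.
An assignment achieving 7: Jan 2→Eriksen, Jan 3→Dana, Jan 4→Huang, Jan 5→Priya, Jan 7→Haddad, Jan 8→Haddad, Jan 9→Ibarra.
Loads: Huang 1/1, Eriksen 1/1, Haddad 2/2, Ibarra 1/1, Dana 1/1, Priya 1/1.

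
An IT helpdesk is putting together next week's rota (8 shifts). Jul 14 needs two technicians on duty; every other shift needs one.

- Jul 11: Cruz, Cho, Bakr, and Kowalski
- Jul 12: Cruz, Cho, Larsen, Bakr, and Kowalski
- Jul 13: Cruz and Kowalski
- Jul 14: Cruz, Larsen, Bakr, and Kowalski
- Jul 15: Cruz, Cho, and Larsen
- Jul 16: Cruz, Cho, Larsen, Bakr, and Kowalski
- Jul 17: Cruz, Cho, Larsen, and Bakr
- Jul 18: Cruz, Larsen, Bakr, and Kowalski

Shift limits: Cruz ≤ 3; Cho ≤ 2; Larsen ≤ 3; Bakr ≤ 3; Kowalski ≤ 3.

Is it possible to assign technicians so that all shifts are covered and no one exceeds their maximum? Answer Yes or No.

One valid schedule: Jul 11→Cruz, Jul 12→Cho, Jul 13→Cruz, Jul 14→Larsen+Bakr, Jul 15→Cruz, Jul 16→Larsen, Jul 17→Cho, Jul 18→Larsen.
Loads: Cruz 3/3, Cho 2/2, Larsen 3/3, Bakr 1/3, Kowalski 0/3 — all within limits.

Yes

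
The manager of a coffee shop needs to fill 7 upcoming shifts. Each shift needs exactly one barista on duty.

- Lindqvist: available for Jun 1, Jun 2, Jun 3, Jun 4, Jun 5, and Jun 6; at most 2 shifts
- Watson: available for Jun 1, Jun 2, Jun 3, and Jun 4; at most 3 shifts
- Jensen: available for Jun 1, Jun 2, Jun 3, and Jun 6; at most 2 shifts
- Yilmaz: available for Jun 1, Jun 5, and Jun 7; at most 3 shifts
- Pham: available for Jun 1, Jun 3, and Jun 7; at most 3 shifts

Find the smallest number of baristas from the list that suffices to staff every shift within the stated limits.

7 slots to fill and no one can take more than 3, so at least ⌈7/3⌉ = 3 baristas are needed.
Lindqvist, Watson, and Yilmaz alone can cover everything: Jun 1→Watson, Jun 2→Lindqvist, Jun 3→Watson, Jun 4→Watson, Jun 5→Yilmaz, Jun 6→Lindqvist, Jun 7→Yilmaz.

3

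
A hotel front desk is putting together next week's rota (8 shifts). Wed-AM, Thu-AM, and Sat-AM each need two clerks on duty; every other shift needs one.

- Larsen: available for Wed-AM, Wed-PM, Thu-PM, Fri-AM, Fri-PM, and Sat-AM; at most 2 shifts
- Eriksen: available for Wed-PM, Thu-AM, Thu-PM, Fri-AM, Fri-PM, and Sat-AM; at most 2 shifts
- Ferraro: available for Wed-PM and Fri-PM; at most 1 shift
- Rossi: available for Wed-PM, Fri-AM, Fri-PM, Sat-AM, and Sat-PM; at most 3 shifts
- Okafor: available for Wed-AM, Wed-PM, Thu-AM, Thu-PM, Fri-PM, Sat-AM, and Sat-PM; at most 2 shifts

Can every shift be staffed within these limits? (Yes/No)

No

Total capacity is 2+2+1+3+2 = 10 but 11 worker-slots are needed — infeasible.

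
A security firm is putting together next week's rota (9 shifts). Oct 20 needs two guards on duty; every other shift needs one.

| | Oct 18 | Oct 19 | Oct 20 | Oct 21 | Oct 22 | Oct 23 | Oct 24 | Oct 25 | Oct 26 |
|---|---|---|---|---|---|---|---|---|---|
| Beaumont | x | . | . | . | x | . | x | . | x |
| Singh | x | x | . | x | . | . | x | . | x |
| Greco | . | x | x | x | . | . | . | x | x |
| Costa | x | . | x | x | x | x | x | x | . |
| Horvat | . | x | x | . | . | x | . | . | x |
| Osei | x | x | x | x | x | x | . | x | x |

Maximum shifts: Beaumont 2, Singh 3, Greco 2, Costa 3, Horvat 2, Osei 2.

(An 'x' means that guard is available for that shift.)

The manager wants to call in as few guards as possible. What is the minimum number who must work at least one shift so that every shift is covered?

10 slots to fill and no one can take more than 3, so at least ⌈10/3⌉ = 4 guards are needed.
Beaumont, Singh, Greco, and Costa alone can cover everything: Oct 18→Beaumont, Oct 19→Singh, Oct 20→Greco+Costa, Oct 21→Singh, Oct 22→Beaumont, Oct 23→Costa, Oct 24→Costa, Oct 25→Greco, Oct 26→Singh.

4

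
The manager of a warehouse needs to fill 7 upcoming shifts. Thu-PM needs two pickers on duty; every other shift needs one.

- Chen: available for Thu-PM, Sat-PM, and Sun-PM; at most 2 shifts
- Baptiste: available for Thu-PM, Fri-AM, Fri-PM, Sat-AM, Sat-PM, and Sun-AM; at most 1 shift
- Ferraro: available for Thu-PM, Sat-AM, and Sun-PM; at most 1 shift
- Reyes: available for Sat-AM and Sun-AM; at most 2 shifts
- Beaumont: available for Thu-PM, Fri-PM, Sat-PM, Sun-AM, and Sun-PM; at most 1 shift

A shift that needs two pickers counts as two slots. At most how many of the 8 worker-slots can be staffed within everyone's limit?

Total capacity across all pickers is 2+1+1+2+1 = 7, and 8 slots are needed, so at most 7 can be filled.
An assignment achieving 7: Thu-PM→Ferraro, Fri-AM→Baptiste, Fri-PM→Beaumont, Sat-AM→Reyes, Sat-PM→Chen, Sun-AM→Reyes, Sun-PM→Chen.
Loads: Chen 2/2, Baptiste 1/1, Ferraro 1/1, Reyes 2/2, Beaumont 1/1.

7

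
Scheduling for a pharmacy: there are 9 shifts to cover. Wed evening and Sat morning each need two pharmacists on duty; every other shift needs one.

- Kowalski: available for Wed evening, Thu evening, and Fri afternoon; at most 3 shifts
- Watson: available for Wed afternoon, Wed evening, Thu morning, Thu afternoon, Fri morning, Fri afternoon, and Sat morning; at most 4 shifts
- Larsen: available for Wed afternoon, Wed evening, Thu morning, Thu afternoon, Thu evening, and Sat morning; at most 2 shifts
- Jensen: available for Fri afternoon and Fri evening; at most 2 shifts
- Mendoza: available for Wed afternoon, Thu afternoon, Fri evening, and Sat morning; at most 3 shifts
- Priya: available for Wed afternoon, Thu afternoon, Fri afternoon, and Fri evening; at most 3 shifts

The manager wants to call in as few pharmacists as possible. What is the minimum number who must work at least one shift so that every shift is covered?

11 slots to fill and no one can take more than 4, so at least ⌈11/4⌉ = 3 pharmacists are needed.
Any 3 pharmacists together have capacity at most 4+3+3 = 10 < 11 slots, so 3 can never suffice.
Kowalski, Watson, Larsen, and Mendoza alone can cover everything: Wed afternoon→Watson, Wed evening→Kowalski+Watson, Thu morning→Watson, Thu afternoon→Larsen, Thu evening→Kowalski, Fri morning→Watson, Fri afternoon→Kowalski, Fri evening→Mendoza, Sat morning→Larsen+Mendoza.

4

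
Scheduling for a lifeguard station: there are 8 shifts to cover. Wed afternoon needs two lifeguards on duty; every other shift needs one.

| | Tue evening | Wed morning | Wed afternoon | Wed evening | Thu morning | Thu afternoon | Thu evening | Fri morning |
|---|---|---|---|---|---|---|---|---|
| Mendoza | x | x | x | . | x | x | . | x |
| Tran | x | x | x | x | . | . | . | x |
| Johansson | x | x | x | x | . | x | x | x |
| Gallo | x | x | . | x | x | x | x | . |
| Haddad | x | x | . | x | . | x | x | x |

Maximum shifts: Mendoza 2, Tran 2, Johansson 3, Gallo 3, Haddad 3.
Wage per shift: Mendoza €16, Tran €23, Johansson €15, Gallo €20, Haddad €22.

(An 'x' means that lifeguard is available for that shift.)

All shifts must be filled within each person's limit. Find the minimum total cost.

€159

Picking the cheapest available lifeguard for each shift independently would cost €137, but that ignores the shift limits.
An optimal schedule: Tue evening→Gallo, Wed morning→Gallo, Wed afternoon→Johansson+Mendoza, Wed evening→Johansson, Thu morning→Mendoza, Thu afternoon→Gallo, Thu evening→Johansson, Fri morning→Haddad.
Total: 20 + 20 + 15 + 16 + 15 + 16 + 20 + 15 + 22 = €159.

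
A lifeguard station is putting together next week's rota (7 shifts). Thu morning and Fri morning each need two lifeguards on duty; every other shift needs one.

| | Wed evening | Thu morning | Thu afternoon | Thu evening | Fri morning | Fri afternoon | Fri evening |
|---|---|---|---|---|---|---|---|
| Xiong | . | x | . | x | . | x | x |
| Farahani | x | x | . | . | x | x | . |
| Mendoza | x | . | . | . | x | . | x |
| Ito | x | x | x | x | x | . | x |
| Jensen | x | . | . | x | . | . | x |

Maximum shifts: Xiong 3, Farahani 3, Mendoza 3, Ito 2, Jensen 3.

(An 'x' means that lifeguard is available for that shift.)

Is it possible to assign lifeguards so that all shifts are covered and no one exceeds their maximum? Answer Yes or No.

Yes

Thu afternoon can only be covered by Ito, so that assignment is forced.
One valid schedule: Wed evening→Farahani, Thu morning→Xiong+Farahani, Thu afternoon→Ito, Thu evening→Xiong, Fri morning→Farahani+Mendoza, Fri afternoon→Xiong, Fri evening→Mendoza.
Loads: Xiong 3/3, Farahani 3/3, Mendoza 2/3, Ito 1/2, Jensen 0/3 — all within limits.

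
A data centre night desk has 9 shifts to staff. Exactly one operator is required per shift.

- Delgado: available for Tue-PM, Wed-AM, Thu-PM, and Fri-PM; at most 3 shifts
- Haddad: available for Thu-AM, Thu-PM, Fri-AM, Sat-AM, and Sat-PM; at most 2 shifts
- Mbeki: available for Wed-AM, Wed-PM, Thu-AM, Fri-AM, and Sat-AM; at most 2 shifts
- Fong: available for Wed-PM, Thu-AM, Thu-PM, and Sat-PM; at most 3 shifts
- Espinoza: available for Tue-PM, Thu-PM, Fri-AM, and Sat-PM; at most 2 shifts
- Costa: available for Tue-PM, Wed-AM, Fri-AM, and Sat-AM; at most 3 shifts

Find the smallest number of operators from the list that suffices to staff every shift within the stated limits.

9 slots to fill and no one can take more than 3, so at least ⌈9/3⌉ = 3 operators are needed.
Delgado, Fong, and Costa alone can cover everything: Tue-PM→Delgado, Wed-AM→Costa, Wed-PM→Fong, Thu-AM→Fong, Thu-PM→Delgado, Fri-AM→Costa, Fri-PM→Delgado, Sat-AM→Costa, Sat-PM→Fong.

3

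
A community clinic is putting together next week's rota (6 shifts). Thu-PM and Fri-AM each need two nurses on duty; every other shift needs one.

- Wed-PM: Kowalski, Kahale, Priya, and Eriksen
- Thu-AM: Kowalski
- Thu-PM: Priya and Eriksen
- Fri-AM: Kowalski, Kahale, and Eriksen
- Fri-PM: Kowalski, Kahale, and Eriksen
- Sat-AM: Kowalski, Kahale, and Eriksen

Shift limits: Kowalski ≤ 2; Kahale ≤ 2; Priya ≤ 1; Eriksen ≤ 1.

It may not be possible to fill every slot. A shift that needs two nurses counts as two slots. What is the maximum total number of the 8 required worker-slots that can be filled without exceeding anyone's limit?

6

Total capacity across all nurses is 2+2+1+1 = 6, and 8 slots are needed, so at most 6 can be filled.
An assignment achieving 6: Thu-AM→Kowalski, Thu-PM→Priya+Eriksen, Fri-AM→Kowalski+Kahale, Fri-PM→Kahale.
Loads: Kowalski 2/2, Kahale 2/2, Priya 1/1, Eriksen 1/1.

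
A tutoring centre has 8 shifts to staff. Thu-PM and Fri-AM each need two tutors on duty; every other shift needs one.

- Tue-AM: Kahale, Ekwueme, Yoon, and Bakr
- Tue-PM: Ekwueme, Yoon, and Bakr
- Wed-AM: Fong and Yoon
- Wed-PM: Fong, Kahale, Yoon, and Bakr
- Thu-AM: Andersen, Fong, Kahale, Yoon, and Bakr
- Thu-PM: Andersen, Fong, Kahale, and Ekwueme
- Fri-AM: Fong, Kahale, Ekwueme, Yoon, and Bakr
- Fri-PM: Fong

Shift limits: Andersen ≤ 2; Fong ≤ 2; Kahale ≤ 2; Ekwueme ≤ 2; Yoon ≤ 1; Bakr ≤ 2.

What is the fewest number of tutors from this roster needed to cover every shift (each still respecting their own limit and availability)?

5

10 slots to fill and no one can take more than 2, so at least ⌈10/2⌉ = 5 tutors are needed.
Andersen, Fong, Kahale, Ekwueme, and Bakr alone can cover everything: Tue-AM→Kahale, Tue-PM→Ekwueme, Wed-AM→Fong, Wed-PM→Bakr, Thu-AM→Andersen, Thu-PM→Andersen+Kahale, Fri-AM→Ekwueme+Bakr, Fri-PM→Fong.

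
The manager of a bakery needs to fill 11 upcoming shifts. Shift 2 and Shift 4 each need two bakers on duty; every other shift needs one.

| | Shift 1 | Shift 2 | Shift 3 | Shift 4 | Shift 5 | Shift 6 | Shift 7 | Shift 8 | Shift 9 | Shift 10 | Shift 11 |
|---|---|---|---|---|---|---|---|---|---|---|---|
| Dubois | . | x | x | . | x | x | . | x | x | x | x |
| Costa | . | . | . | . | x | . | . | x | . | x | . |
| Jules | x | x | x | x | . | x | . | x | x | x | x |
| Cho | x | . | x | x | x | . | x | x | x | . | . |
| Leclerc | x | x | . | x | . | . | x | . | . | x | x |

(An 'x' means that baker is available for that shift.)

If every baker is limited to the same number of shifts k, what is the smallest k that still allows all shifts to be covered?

With 5 bakers and 13 worker-slots to fill, someone must work at least ⌈13/5⌉ = 3 shifts, so k ≥ 3.
k = 3 works: Shift 1→Jules, Shift 2→Dubois+Jules, Shift 3→Dubois, Shift 4→Jules+Cho, Shift 5→Costa, Shift 6→Dubois, Shift 7→Cho, Shift 8→Costa, Shift 9→Cho, Shift 10→Costa, Shift 11→Leclerc.
Loads: Dubois 3, Costa 3, Jules 3, Cho 3, Leclerc 1 — all ≤ 3.

3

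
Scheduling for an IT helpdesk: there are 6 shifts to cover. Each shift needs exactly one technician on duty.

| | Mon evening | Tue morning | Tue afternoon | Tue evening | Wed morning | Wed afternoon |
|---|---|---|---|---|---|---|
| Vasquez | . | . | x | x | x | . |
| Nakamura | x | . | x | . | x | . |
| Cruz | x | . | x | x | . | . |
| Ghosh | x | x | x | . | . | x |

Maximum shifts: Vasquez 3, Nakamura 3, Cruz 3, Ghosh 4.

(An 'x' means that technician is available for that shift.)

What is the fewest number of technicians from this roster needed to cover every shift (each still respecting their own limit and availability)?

2

6 slots to fill and no one can take more than 4, so at least ⌈6/4⌉ = 2 technicians are needed.
Vasquez and Ghosh alone can cover everything: Mon evening→Ghosh, Tue morning→Ghosh, Tue afternoon→Vasquez, Tue evening→Vasquez, Wed morning→Vasquez, Wed afternoon→Ghosh.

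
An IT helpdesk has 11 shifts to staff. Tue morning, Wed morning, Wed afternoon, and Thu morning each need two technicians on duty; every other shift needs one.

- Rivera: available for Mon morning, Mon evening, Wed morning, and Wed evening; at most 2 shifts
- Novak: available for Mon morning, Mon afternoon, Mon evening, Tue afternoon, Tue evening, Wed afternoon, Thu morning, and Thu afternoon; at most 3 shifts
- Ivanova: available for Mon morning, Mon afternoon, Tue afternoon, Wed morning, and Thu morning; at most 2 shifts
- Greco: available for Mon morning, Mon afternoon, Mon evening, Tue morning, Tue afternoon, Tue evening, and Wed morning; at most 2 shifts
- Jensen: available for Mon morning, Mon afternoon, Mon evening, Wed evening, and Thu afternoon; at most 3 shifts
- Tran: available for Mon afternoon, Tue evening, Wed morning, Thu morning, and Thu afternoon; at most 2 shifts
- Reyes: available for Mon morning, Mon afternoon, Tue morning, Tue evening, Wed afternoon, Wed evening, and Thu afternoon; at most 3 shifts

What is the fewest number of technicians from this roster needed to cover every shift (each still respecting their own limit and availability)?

6

15 slots to fill and no one can take more than 3, so at least ⌈15/3⌉ = 5 technicians are needed.
Any 5 technicians together have capacity at most 3+3+3+2+2 = 13 < 15 slots, so 5 can never suffice.
Rivera, Novak, Ivanova, Greco, Jensen, and Reyes alone can cover everything: Mon morning→Reyes, Mon afternoon→Jensen, Mon evening→Jensen, Tue morning→Greco+Reyes, Tue afternoon→Novak, Tue evening→Greco, Wed morning→Rivera+Ivanova, Wed afternoon→Novak+Reyes, Wed evening→Rivera, Thu morning→Novak+Ivanova, Thu afternoon→Jensen.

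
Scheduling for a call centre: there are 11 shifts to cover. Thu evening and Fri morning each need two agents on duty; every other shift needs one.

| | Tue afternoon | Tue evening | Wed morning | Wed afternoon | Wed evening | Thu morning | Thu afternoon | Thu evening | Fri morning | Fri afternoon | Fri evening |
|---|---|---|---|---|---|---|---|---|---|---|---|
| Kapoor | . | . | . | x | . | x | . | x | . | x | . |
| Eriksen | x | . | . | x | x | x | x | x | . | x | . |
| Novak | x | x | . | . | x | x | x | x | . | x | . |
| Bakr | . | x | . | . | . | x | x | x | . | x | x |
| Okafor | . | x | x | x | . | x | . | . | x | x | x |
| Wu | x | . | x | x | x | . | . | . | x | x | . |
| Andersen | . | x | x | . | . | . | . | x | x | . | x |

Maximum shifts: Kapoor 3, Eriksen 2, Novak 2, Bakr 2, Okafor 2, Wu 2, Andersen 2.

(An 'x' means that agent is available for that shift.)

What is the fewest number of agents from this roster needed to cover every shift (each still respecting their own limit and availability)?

13 slots to fill and no one can take more than 3, so at least ⌈13/3⌉ = 5 agents are needed.
Any 5 agents together have capacity at most 3+2+2+2+2 = 11 < 13 slots, so 5 can never suffice.
Kapoor, Eriksen, Novak, Bakr, Okafor, and Wu alone can cover everything: Tue afternoon→Eriksen, Tue evening→Novak, Wed morning→Okafor, Wed afternoon→Kapoor, Wed evening→Eriksen, Thu morning→Kapoor, Thu afternoon→Novak, Thu evening→Kapoor+Bakr, Fri morning→Okafor+Wu, Fri afternoon→Wu, Fri evening→Bakr.

6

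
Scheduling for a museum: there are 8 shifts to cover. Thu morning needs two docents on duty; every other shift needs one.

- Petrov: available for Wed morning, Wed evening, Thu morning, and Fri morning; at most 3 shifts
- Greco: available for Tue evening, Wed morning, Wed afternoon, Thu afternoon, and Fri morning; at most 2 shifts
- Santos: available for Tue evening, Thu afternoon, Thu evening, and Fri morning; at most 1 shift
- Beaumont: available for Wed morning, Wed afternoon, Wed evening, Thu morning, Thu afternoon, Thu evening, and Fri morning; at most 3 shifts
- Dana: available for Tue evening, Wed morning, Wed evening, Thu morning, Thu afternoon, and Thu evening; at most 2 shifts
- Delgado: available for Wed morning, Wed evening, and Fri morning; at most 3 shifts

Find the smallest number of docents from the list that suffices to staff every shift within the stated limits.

9 slots to fill and no one can take more than 3, so at least ⌈9/3⌉ = 3 docents are needed.
No set of 3 docents can cover every shift (each such set leaves at least one shift with no one available or exceeds a cap).
Petrov, Greco, Santos, and Beaumont alone can cover everything: Tue evening→Greco, Wed morning→Petrov, Wed afternoon→Greco, Wed evening→Petrov, Thu morning→Petrov+Beaumont, Thu afternoon→Beaumont, Thu evening→Santos, Fri morning→Beaumont.

4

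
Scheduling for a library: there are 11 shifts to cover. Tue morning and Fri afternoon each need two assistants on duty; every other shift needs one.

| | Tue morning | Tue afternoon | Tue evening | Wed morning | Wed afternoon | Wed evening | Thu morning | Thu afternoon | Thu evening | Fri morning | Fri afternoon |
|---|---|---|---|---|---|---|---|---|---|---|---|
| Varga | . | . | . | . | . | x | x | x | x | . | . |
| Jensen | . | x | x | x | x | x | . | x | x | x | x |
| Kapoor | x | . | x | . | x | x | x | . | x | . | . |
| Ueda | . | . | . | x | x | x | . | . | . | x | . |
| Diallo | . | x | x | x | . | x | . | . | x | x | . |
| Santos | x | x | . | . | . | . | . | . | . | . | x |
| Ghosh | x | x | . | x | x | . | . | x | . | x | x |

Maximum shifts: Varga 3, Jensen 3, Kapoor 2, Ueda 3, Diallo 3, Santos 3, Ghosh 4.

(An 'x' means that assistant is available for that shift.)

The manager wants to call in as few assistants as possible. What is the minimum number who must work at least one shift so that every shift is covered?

13 slots to fill and no one can take more than 4, so at least ⌈13/4⌉ = 4 assistants are needed.
Varga, Jensen, Santos, and Ghosh alone can cover everything: Tue morning→Santos+Ghosh, Tue afternoon→Santos, Tue evening→Jensen, Wed morning→Jensen, Wed afternoon→Jensen, Wed evening→Varga, Thu morning→Varga, Thu afternoon→Ghosh, Thu evening→Varga, Fri morning→Ghosh, Fri afternoon→Santos+Ghosh.

4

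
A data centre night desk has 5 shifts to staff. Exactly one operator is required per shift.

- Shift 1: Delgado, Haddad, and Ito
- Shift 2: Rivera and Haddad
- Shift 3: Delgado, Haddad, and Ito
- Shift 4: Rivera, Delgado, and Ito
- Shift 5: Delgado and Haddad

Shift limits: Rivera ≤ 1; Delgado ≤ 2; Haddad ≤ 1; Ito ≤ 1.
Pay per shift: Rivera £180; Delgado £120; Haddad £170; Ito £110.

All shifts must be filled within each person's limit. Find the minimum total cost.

£700

Picking the cheapest available operator for each shift independently would cost £620, but that ignores the shift limits.
An optimal schedule: Shift 1→Delgado, Shift 2→Rivera, Shift 3→Haddad, Shift 4→Ito, Shift 5→Delgado.
Total: 120 + 180 + 170 + 110 + 120 = £700.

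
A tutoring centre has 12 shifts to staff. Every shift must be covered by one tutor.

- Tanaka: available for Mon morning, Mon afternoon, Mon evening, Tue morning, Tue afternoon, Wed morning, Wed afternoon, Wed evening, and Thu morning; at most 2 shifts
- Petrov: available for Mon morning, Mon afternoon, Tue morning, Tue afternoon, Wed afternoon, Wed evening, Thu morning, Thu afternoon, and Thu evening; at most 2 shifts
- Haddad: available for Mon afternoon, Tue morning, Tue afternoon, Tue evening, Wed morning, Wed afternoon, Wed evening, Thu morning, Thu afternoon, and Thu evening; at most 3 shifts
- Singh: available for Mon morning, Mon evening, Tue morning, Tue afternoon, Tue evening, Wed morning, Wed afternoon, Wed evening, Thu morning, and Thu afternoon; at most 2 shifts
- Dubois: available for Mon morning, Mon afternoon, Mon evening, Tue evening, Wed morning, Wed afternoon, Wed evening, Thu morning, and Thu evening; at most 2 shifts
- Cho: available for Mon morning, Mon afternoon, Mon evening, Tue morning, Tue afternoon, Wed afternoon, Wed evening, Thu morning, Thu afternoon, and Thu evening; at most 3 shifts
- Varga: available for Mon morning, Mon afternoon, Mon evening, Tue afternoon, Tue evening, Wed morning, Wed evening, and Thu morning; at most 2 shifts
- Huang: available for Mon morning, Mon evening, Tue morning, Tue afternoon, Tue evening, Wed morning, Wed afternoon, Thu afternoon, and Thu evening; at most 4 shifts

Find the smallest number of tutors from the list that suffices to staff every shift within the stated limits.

4

12 slots to fill and no one can take more than 4, so at least ⌈12/4⌉ = 3 tutors are needed.
Any 3 tutors together have capacity at most 4+3+3 = 10 < 12 slots, so 3 can never suffice.
Tanaka, Haddad, Cho, and Huang alone can cover everything: Mon morning→Tanaka, Mon afternoon→Tanaka, Mon evening→Cho, Tue morning→Huang, Tue afternoon→Huang, Tue evening→Haddad, Wed morning→Haddad, Wed afternoon→Huang, Wed evening→Haddad, Thu morning→Cho, Thu afternoon→Cho, Thu evening→Huang.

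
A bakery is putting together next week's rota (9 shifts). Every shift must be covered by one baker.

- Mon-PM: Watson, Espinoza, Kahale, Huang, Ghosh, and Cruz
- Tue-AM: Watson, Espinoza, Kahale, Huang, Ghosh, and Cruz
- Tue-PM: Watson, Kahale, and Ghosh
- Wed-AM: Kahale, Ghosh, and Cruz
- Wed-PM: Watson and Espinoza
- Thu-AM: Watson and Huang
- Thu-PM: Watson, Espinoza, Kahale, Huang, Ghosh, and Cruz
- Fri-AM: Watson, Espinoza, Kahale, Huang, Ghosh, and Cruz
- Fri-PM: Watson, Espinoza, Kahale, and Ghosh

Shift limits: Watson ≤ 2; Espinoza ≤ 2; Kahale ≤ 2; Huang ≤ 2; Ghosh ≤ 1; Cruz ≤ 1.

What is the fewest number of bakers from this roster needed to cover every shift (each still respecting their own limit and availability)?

9 slots to fill and no one can take more than 2, so at least ⌈9/2⌉ = 5 bakers are needed.
Watson, Espinoza, Kahale, Huang, and Ghosh alone can cover everything: Mon-PM→Espinoza, Tue-AM→Huang, Tue-PM→Kahale, Wed-AM→Kahale, Wed-PM→Watson, Thu-AM→Watson, Thu-PM→Huang, Fri-AM→Ghosh, Fri-PM→Espinoza.

5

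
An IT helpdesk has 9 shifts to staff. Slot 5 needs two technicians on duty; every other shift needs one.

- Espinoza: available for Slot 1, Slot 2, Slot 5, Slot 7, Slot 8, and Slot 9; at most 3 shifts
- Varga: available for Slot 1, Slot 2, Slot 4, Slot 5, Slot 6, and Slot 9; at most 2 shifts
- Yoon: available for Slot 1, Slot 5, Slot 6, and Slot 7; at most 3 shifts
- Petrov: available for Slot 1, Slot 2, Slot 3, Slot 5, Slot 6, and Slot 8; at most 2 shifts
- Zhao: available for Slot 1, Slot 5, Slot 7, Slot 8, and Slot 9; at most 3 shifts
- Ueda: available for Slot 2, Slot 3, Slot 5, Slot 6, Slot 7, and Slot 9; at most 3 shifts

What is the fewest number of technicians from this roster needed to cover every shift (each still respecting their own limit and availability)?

4

10 slots to fill and no one can take more than 3, so at least ⌈10/3⌉ = 4 technicians are needed.
Espinoza, Varga, Yoon, and Petrov alone can cover everything: Slot 1→Yoon, Slot 2→Varga, Slot 3→Petrov, Slot 4→Varga, Slot 5→Yoon+Petrov, Slot 6→Yoon, Slot 7→Espinoza, Slot 8→Espinoza, Slot 9→Espinoza.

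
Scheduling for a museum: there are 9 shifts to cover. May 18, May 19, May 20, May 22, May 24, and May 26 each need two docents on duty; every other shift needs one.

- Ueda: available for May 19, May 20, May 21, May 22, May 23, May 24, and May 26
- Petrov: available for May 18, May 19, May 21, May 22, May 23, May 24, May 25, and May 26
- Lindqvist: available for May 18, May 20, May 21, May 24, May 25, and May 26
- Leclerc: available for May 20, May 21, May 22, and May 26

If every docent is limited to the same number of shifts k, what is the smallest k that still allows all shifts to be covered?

With 4 docents and 15 worker-slots to fill, someone must work at least ⌈15/4⌉ = 4 shifts, so k ≥ 4.
k = 4 works: May 18→Petrov+Lindqvist, May 19→Ueda+Petrov, May 20→Ueda+Lindqvist, May 21→Leclerc, May 22→Ueda+Leclerc, May 23→Ueda, May 24→Petrov+Lindqvist, May 25→Petrov, May 26→Lindqvist+Leclerc.
Loads: Ueda 4, Petrov 4, Lindqvist 4, Leclerc 3 — all ≤ 4.

4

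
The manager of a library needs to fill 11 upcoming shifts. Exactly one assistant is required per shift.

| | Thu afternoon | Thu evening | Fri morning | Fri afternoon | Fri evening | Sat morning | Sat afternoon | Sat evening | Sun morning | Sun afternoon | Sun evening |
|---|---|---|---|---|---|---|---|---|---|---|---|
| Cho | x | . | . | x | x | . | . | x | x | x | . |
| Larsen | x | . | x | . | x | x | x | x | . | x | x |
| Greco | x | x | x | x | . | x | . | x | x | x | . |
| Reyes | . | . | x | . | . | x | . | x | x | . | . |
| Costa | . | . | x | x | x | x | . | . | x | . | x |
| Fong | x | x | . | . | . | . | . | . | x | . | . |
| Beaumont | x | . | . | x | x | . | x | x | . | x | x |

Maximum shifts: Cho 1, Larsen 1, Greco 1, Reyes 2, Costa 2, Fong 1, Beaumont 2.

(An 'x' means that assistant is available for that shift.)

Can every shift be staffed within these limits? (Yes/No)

Total capacity is 1+1+1+2+2+1+2 = 10 but 11 worker-slots are needed — infeasible.

No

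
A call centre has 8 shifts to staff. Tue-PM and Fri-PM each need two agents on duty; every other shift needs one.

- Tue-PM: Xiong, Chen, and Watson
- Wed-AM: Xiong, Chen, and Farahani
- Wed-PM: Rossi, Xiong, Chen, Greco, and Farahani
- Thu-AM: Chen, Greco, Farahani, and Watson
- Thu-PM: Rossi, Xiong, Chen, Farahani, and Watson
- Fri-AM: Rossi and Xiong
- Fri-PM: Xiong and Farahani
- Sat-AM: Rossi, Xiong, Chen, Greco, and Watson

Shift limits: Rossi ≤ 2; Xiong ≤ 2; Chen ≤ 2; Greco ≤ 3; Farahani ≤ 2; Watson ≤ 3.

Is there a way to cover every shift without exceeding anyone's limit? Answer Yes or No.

Yes

Fri-PM can only be covered by Xiong and Farahani, so that assignment is forced.
One valid schedule: Tue-PM→Xiong+Chen, Wed-AM→Chen, Wed-PM→Rossi, Thu-AM→Greco, Thu-PM→Farahani, Fri-AM→Rossi, Fri-PM→Xiong+Farahani, Sat-AM→Greco.
Loads: Rossi 2/2, Xiong 2/2, Chen 2/2, Greco 2/3, Farahani 2/2, Watson 0/3 — all within limits.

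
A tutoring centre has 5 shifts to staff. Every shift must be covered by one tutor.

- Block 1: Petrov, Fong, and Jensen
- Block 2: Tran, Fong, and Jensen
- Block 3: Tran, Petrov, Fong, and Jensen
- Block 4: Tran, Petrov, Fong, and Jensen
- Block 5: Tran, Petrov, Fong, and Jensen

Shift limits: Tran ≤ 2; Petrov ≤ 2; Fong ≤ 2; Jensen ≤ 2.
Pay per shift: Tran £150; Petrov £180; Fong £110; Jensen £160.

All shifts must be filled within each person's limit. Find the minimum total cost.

Picking the cheapest available tutor for each shift independently would cost £550, but that ignores the shift limits.
An optimal schedule: Block 1→Fong, Block 2→Fong, Block 3→Tran, Block 4→Tran, Block 5→Jensen.
Total: 110 + 110 + 150 + 150 + 160 = £680.

£680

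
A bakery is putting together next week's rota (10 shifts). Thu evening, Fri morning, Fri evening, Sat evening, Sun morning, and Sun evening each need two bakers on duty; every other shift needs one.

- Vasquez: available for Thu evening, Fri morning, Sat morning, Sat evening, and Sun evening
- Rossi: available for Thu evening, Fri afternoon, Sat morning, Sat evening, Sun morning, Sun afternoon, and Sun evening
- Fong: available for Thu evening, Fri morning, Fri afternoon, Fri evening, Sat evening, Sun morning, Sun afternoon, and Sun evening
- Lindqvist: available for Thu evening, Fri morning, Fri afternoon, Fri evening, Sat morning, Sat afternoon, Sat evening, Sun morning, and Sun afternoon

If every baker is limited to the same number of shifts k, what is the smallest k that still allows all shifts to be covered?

With 4 bakers and 16 worker-slots to fill, someone must work at least ⌈16/4⌉ = 4 shifts, so k ≥ 4.
k = 4 works: Thu evening→Vasquez+Lindqvist, Fri morning→Vasquez+Fong, Fri afternoon→Rossi, Fri evening→Fong+Lindqvist, Sat morning→Vasquez, Sat afternoon→Lindqvist, Sat evening→Fong+Lindqvist, Sun morning→Rossi+Fong, Sun afternoon→Rossi, Sun evening→Vasquez+Rossi.
Loads: Vasquez 4, Rossi 4, Fong 4, Lindqvist 4 — all ≤ 4.

4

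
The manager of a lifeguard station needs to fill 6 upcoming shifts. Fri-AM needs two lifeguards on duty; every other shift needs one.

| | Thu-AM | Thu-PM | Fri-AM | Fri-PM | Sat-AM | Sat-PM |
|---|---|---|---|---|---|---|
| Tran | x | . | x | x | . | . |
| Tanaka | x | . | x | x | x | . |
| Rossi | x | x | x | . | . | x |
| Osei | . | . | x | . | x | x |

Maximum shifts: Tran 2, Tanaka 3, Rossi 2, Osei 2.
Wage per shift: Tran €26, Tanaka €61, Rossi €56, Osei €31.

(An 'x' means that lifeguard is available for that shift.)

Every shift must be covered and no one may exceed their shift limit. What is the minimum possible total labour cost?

€287

Thu-PM can only be covered by Rossi, so that assignment is forced.
Picking the cheapest available lifeguard for each shift independently would cost €227, but that ignores the shift limits.
An optimal schedule: Thu-AM→Tran, Thu-PM→Rossi, Fri-AM→Rossi+Tanaka, Fri-PM→Tran, Sat-AM→Osei, Sat-PM→Osei.
Total: 26 + 56 + 56 + 61 + 26 + 31 + 31 = €287.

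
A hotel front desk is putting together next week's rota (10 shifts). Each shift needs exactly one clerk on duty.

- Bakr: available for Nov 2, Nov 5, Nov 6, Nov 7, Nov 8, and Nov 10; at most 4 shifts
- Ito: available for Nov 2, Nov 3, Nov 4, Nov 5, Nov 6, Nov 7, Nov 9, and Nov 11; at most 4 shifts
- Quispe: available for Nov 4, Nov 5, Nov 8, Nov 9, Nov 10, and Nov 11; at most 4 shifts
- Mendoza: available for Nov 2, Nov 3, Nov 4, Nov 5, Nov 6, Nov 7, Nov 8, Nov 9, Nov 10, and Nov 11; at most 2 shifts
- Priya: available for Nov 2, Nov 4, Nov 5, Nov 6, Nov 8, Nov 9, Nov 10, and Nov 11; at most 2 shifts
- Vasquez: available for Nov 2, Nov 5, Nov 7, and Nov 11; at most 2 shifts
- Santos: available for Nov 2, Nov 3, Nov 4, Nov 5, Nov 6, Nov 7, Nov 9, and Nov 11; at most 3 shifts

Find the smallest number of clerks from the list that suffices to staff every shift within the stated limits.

3

10 slots to fill and no one can take more than 4, so at least ⌈10/4⌉ = 3 clerks are needed.
Bakr, Ito, and Quispe alone can cover everything: Nov 2→Bakr, Nov 3→Ito, Nov 4→Ito, Nov 5→Quispe, Nov 6→Bakr, Nov 7→Bakr, Nov 8→Bakr, Nov 9→Ito, Nov 10→Quispe, Nov 11→Ito.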